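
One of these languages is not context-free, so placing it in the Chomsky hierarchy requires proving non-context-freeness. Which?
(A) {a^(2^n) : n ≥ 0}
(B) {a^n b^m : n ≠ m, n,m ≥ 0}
(A) {a^(2^n) : n ≥ 0}

(A) {a^(2^n) : n ≥ 0} requires the CFL pumping lemma.

- {a^n b^m : n ≠ m, n,m ≥ 0} is context-free (but not regular)
  • Can be shown non-regular with the regular pumping lemma
  • After pumping a's, we can make n = m

- {a^(2^n) : n ≥ 0} is NOT context-free
  • Requires the CFL pumping lemma to prove
  • Gaps between powers of 2 grow exponentially

The CFL pumping lemma is "stronger" in that it can prove non-membership
in the larger class of context-free languages.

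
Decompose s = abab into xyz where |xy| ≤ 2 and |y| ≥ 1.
x = 'a', y = 'b', z = 'ab'

For s = abab and p = 2, one valid decomposition is:
- x = 'a' (length 1)
- y = 'b' (length 1)
- z = 'ab' (length 2)

Verification:
- xyz = 'a' + 'b' + 'ab' = abab ✓
- |xy| = 2 ≤ 2 ✓
- |y| = 1 > 0 ✓

All pumping lemma constraints are satisfied.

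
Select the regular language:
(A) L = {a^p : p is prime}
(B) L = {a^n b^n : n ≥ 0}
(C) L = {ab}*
(C) {ab}*

(C) L = {ab}* is regular.

This can be recognized by a finite automaton (DFA/NFA).
Regular expressions like {ab}* define regular languages.

The other choices are not regular:
- {a^n b^n : n ≥ 0}: After pumping, the number of a's and b's become unequal
- {a^p : p is prime}: After pumping, the length becomes composite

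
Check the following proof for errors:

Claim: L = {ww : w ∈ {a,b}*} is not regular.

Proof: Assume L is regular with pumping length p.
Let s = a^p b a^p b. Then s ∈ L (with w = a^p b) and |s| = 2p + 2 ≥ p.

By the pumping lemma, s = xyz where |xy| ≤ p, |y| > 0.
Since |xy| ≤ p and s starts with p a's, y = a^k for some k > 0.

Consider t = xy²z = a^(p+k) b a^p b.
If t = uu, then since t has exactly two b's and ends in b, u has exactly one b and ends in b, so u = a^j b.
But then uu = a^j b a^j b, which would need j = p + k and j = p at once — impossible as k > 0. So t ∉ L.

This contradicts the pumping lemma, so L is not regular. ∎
The proof is correct.

This proof is valid because:
1. s = a^p b a^p b is in L and is chosen in terms of p, so |s| ≥ p holds for every p
2. The decomposition analysis is correct: |xy| ≤ p forces y to lie inside the leading a's
3. The contradiction is valid: the argument shows a^(p+k) b a^p b cannot be split into two equal halves
4. The conclusion follows logically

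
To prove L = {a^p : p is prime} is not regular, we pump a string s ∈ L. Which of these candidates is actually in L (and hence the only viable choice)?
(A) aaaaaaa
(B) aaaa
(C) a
(A) aaaaaaa

The pumping lemma is applied to a string s that lies in L, so first check membership of each option:
- (A) aaaaaaa has length 7, which is prime, so it is in L ✓
- (B) aaaa has length 4 = 2 × 2, which is not prime, so it is not in L ✗
- (C) a has length 1, which is not prime, so it is not in L ✗

Only (A) aaaaaaa is in L, so it is the only candidate that could play the role of s.
(In a complete proof one picks s in terms of the pumping length p so that |s| ≥ p is guaranteed; a fixed string like aaaaaaa illustrates the shape of such an s.)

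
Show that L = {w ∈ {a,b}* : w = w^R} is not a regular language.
Assume for contradiction that L is regular, and let p ≥ 1 be the pumping length given by the pumping lemma.
Choose s = a^p b a^p. Then s ∈ L (it reads the same in both directions) and |s| = 2p + 1 ≥ p.
By the pumping lemma, s = xyz for some x, y, z with |xy| ≤ p, |y| ≥ 1, and xy^i z ∈ L for every i ≥ 0.
Since |xy| ≤ p and the first p symbols of s are all a's, y = a^k for some k with 1 ≤ k ≤ p.

Take i = 2: xy²z = a^(p + k) b a^p.
Its reversal is a^p b a^(p + k). These differ because the block of a's before the unique b has length p + k in one and p in the other, and p + k ≠ p since k ≥ 1. So xy²z is not a palindrome, i.e. xy²z ∉ L.

This contradicts the pumping lemma, which requires xy^i z ∈ L for all i ≥ 0.
Hence L = {w ∈ {a,b}* : w = w^R} is not regular. ∎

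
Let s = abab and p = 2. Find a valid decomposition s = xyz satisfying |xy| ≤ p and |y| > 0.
x = '', y = 'ab', z = 'ab'

For s = abab and p = 2, one valid decomposition is:
- x = '' (length 0)
- y = 'ab' (length 2)
- z = 'ab' (length 2)

Verification:
- xyz = '' + 'ab' + 'ab' = abab ✓
- |xy| = 2 ≤ 2 ✓
- |y| = 2 > 0 ✓

All pumping lemma constraints are satisfied.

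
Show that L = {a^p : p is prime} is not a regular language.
Assume for contradiction that L is regular, and let p ≥ 1 be the pumping length given by the pumping lemma.
Choose a prime q with q ≥ p (one exists because there are infinitely many primes) and let s = a^q. Then s ∈ L and |s| = q ≥ p.
By the pumping lemma, s = xyz for some x, y, z with |xy| ≤ p, |y| ≥ 1, and xy^i z ∈ L for every i ≥ 0.
Here y = a^k for some k with 1 ≤ k ≤ p, and xy^i z = a^(q + (i − 1)k) for every i ≥ 0.

Take i = q + 1: |xy^(q+1) z| = q + qk = q(k + 1).
Both factors satisfy q ≥ 2 and k + 1 ≥ 2, so q(k + 1) is composite, and xy^(q+1) z ∉ L.

This contradicts the pumping lemma, which requires xy^i z ∈ L for all i ≥ 0.
Hence L = {a^p : p is prime} is not regular. ∎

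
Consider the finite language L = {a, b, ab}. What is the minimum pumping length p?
p = 3

For a finite language L, the pumping lemma holds vacuously if p > max|s| for s ∈ L.

The longest string in L = {a, b, ab} has length 2.
If p = 3, then no string s ∈ L has |s| ≥ p, so the condition is vacuously true.

The minimum pumping length is p = 3.

Why no smaller p works: for any p ≤ 2, the longest string s ∈ L has |s| = 2 ≥ p, so it would
have to be pumpable; but pumping up (i = 2, 3, ...) produces ever longer strings, which cannot all lie in the
finite language L. So the pumping property fails for every p ≤ 2.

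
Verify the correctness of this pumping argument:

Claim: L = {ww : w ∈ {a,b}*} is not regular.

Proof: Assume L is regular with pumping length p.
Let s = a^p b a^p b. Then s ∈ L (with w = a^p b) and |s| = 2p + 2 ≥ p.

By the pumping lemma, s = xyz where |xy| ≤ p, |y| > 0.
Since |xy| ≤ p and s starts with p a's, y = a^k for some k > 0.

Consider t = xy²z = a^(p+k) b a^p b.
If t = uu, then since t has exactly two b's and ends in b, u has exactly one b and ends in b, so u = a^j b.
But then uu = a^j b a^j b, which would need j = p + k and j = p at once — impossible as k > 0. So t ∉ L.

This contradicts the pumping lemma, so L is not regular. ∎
The proof is correct.

This proof is valid because:
1. s = a^p b a^p b is in L and is chosen in terms of p, so |s| ≥ p holds for every p
2. The decomposition analysis is correct: |xy| ≤ p forces y to lie inside the leading a's
3. The contradiction is valid: the argument shows a^(p+k) b a^p b cannot be split into two equal halves
4. The conclusion follows logically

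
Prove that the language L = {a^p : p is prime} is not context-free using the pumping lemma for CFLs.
Assume for contradiction that L is context-free, and let p ≥ 1 be the pumping length given by the pumping lemma for CFLs.
Choose a prime q with q ≥ p and let s = a^q. Then s ∈ L and |s| = q ≥ p.
By the CFL pumping lemma, s = uvxyz for some u, v, x, y, z with |vxy| ≤ p, |vy| ≥ 1, and uv^i xy^i z ∈ L for every i ≥ 0.
All symbols are a's, so only lengths matter: let k = |vy|, with 1 ≤ k ≤ p. Then |uv^i xy^i z| = q + (i − 1)k.

Take i = q + 1: the length is q + qk = q(k + 1).
Both factors satisfy q ≥ 2 and k + 1 ≥ 2, so q(k + 1) is composite and uv^(q+1) xy^(q+1) z ∉ L.

This contradicts the CFL pumping lemma, which requires uv^i xy^i z ∈ L for all i ≥ 0.
Hence L = {a^p : p is prime} is not context-free. ∎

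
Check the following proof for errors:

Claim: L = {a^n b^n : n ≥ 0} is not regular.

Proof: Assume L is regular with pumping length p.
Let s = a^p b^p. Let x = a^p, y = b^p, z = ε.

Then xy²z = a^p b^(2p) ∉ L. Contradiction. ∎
The proof is INCORRECT.

Error: The decomposition violates |xy| ≤ p.
With x = a^p and y = b^p, we have |xy| = 2p > p.
The pumping lemma requires |xy| ≤ p, so y must be within the first p characters.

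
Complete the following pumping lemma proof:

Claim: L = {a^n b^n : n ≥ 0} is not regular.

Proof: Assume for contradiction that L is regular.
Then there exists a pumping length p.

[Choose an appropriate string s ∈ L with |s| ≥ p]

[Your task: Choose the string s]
s = a^p b^p

This string is in L (has equal a's and b's) and has length 2p ≥ p.
Any decomposition xyz with |xy| ≤ p means y consists only of a's,
so pumping will unbalance the counts.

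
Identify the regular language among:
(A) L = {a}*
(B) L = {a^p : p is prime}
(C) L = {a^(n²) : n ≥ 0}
(A) {a}*

(A) L = {a}* is regular.

This can be recognized by a finite automaton (DFA/NFA).
Regular expressions like {a}* define regular languages.

The other choices are not regular:
- {a^p : p is prime}: After pumping, the length becomes composite
- {a^(n²) : n ≥ 0}: After pumping, length is no longer a perfect square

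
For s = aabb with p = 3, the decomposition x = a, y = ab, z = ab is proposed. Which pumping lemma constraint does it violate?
Violated: xyz = s

The decomposition x = a, y = ab, z = ab for s = aabb with p = 3
violates the constraint: xyz = s

xyz = 'a' + 'ab' + 'ab' = 'aabab' ≠ 'aabb' = s. The decomposition doesn't reconstruct s.

Pumping lemma constraints:
1. xyz = s (decomposition is valid)
2. |xy| ≤ p
3. |y| > 0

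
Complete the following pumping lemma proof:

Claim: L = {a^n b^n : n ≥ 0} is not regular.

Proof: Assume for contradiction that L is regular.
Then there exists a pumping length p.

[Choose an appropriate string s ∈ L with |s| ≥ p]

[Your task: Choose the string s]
s = a^p b^p

This string is in L (has equal a's and b's) and has length 2p ≥ p.
Any decomposition xyz with |xy| ≤ p means y consists only of a's,
so pumping will unbalance the counts.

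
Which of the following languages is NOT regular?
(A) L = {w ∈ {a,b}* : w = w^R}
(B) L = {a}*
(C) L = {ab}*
(A) {w ∈ {a,b}* : w = w^R}

(A) L = {w ∈ {a,b}* : w = w^R} is NOT regular.

The pumping lemma can be used to prove this:
After pumping, the string is no longer symmetric

The other languages are regular because they can be recognized by finite automata.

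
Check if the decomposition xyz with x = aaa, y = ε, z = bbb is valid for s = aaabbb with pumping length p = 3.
Violated: |y| > 0

The decomposition x = aaa, y = ε, z = bbb for s = aaabbb with p = 3
violates the constraint: |y| > 0

|y| = 0, but the pumping lemma requires |y| > 0 (y must be non-empty).

Pumping lemma constraints:
1. xyz = s (decomposition is valid)
2. |xy| ≤ p
3. |y| > 0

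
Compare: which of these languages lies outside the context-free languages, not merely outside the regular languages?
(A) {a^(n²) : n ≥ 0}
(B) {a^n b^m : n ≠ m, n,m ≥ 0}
(A) {a^(n²) : n ≥ 0}

(A) {a^(n²) : n ≥ 0} requires the CFL pumping lemma.

- {a^n b^m : n ≠ m, n,m ≥ 0} is context-free (but not regular)
  • Can be shown non-regular with the regular pumping lemma
  • After pumping a's, we can make n = m

- {a^(n²) : n ≥ 0} is NOT context-free
  • Requires the CFL pumping lemma to prove
  • Gaps between squares grow unboundedly

The CFL pumping lemma is "stronger" in that it can prove non-membership
in the larger class of context-free languages.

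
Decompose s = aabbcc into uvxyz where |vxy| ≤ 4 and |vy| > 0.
u='a', v='a', x='bb', y='c', z='c'

For s = aabbcc with pumping length p = 4:

One valid decomposition:
- u = 'a'
- v = 'a'
- x = 'bb'
- y = 'c'
- z = 'c'

Verification:
- uvxyz = 'a' + 'a' + 'bb' + 'c' + 'c' = aabbcc ✓
- |vxy| = |'abbc'| = 4 ≤ 4 ✓
- |vy| = |'ac'| = 2 > 0 ✓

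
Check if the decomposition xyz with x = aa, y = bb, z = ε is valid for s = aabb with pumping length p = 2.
Violated: |xy| ≤ p

The decomposition x = aa, y = bb, z = ε for s = aabb with p = 2
violates the constraint: |xy| ≤ p

|xy| = |aabb| = 4 > 2 = p. The decomposition puts too many characters in xy.

Pumping lemma constraints:
1. xyz = s (decomposition is valid)
2. |xy| ≤ p
3. |y| > 0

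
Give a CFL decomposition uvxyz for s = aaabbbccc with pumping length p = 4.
u='aa', v='a', x='bb', y='b', z='ccc'

For s = aaabbbccc with pumping length p = 4:

One valid decomposition:
- u = 'aa'
- v = 'a'
- x = 'bb'
- y = 'b'
- z = 'ccc'

Verification:
- uvxyz = 'aa' + 'a' + 'bb' + 'b' + 'ccc' = aaabbbccc ✓
- |vxy| = |'abbb'| = 4 ≤ 4 ✓
- |vy| = |'ab'| = 2 > 0 ✓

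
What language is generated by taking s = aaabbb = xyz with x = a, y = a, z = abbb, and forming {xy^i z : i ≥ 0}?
{xy^i z : i ≥ 0} = {a^(2+i) b^3 : i ≥ 0} = {aabbb, aaabbb, aaaabbb, ...}

With x = a, y = a, z = abbb: Starting with aaabbb and pumping the second 'a', we get strings with 2+i a's followed by 3 b's for i = 0, 1, 2, ...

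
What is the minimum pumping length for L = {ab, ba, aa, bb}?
p = 3

For a finite language L, the pumping lemma holds vacuously if p > max|s| for s ∈ L.

The longest string in L = {ab, ba, aa, bb} has length 2.
If p = 3, then no string s ∈ L has |s| ≥ p, so the condition is vacuously true.

The minimum pumping length is p = 3.

Why no smaller p works: for any p ≤ 2, the longest string s ∈ L has |s| = 2 ≥ p, so it would
have to be pumpable; but pumping up (i = 2, 3, ...) produces ever longer strings, which cannot all lie in the
finite language L. So the pumping property fails for every p ≤ 2.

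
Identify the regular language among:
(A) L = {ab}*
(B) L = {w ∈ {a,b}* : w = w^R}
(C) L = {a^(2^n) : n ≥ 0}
(A) {ab}*

(A) L = {ab}* is regular.

This can be recognized by a finite automaton (DFA/NFA).
Regular expressions like {ab}* define regular languages.

The other choices are not regular:
- {a^(2^n) : n ≥ 0}: After pumping, length is no longer a power of 2
- {w ∈ {a,b}* : w = w^R}: After pumping, the string is no longer symmetric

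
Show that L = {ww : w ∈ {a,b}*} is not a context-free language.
Assume for contradiction that L is context-free, and let p ≥ 1 be the pumping length given by the pumping lemma for CFLs.
Choose s = a^p b^p a^p b^p. Then s ∈ L (take w = a^p b^p) and |s| = 4p ≥ p.
By the CFL pumping lemma, s = uvxyz for some u, v, x, y, z with |vxy| ≤ p, |vy| ≥ 1, and uv^i xy^i z ∈ L for every i ≥ 0.

Write s as four blocks A₁ B₁ A₂ B₂ with A₁ = A₂ = a^p and B₁ = B₂ = b^p. Since |vxy| ≤ p, the window vxy lies inside at most two adjacent blocks. Take i = 0 and let t = uxz, so |t| = 4p − |vy| with 1 ≤ |vy| ≤ p. If |t| is odd, t ∉ L immediately, so assume |vy| is even (hence |vy| ≥ 2) and |t|/2 = 2p − |vy|/2, which satisfies p ≤ |t|/2 ≤ 2p − 1.

Case 1 (vxy inside A₁B₁): t = a^(p−j) b^(p−l) a^p b^p with j + l = |vy|. The second half of t has length < 2p, so it is a suffix of the trailing a^p b^p and ends in b; the first half is a^(p−j) b^(p−l) a^((j+l)/2), which ends in a because (j+l)/2 ≥ 1. The halves differ, so t ∉ L.

Case 2 (vxy inside B₁A₂, straddling the middle): t = a^p b^(p−j) a^(p−l) b^p with j + l = |vy|. If t = ww, then w is a prefix of t of length ≥ p, so w begins with a^p; and w is a suffix of t of length ≥ p, so w ends with b^p. That forces |w| ≥ 2p, contradicting |w| = |t|/2 ≤ 2p − 1. So t ∉ L.

Case 3 (vxy inside A₂B₂): t = a^p b^p a^(p−j) b^(p−l) with j + l = |vy|. The first half of t is a prefix of a^p b^p, so it begins with a; the second half is b^((j+l)/2) a^(p−j) b^(p−l), which begins with b. The halves differ, so t ∉ L.

In every case uv⁰xy⁰z = uxz ∉ L.

This contradicts the CFL pumping lemma, which requires uv^i xy^i z ∈ L for all i ≥ 0.
Hence L = {ww : w ∈ {a,b}*} is not context-free. ∎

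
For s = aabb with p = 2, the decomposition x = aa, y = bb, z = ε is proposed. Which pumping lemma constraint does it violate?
Violated: |xy| ≤ p

The decomposition x = aa, y = bb, z = ε for s = aabb with p = 2
violates the constraint: |xy| ≤ p

|xy| = |aabb| = 4 > 2 = p. The decomposition puts too many characters in xy.

Pumping lemma constraints:
1. xyz = s (decomposition is valid)
2. |xy| ≤ p
3. |y| > 0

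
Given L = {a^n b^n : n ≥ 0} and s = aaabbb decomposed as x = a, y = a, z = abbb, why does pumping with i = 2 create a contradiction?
xy²z = aaaabbb ∉ L

Pumping with i = 2 replaces y = a by y² = aa:
- Original: s = xyz = aaabbb; aaabbb = a^3 b^3 has equal counts (3 = 3), so it is in L
- Pumped: xy²z = a · aa · abbb = aaaabbb
- aaaabbb has 4 a's and 3 b's; 4 ≠ 3, so it is not in L

The pumping lemma would require xy²z ∈ L, so this decomposition yields a contradiction.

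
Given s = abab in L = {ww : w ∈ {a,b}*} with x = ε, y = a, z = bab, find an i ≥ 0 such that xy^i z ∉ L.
i = 0

xy⁰z = ε · ε · bab = bab; bab has odd length 3, so it cannot be written as ww and is not in L.
(Other choices also work, e.g. i = 2, 3; only i = 1 is guaranteed to stay in L since xy¹z = s.)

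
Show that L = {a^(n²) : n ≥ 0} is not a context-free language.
Assume for contradiction that L is context-free, and let p ≥ 1 be the pumping length given by the pumping lemma for CFLs.
Choose s = a^(p²). Then s ∈ L and |s| = p² ≥ p.
By the CFL pumping lemma, s = uvxyz for some u, v, x, y, z with |vxy| ≤ p, |vy| ≥ 1, and uv^i xy^i z ∈ L for every i ≥ 0.
All symbols are a's, so only lengths matter: let k = |vy|, with 1 ≤ k ≤ |vxy| ≤ p.

Take i = 2: |uv²xy²z| = p² + k, and p² < p² + k ≤ p² + p < (p + 1)².
So the length lies strictly between consecutive squares and is not a perfect square; uv²xy²z ∉ L.

This contradicts the CFL pumping lemma, which requires uv^i xy^i z ∈ L for all i ≥ 0.
Hence L = {a^(n²) : n ≥ 0} is not context-free. ∎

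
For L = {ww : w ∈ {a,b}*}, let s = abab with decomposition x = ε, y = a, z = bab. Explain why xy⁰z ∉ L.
xy⁰z = bab ∉ L

Pumping with i = 0 replaces y = a by y⁰ = ε:
- Original: s = xyz = abab; abab splits into halves ab · ab, which are equal, so it is in L (w = ab)
- Pumped: xy⁰z = ε · ε · bab = bab
- bab has odd length 3, so it cannot be written as ww and is not in L

The pumping lemma would require xy⁰z ∈ L, so this decomposition yields a contradiction.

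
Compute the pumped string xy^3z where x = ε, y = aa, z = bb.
aaaaaabb

Given x = '', y = 'aa', z = 'bb' and i = 3:

xy^3z = x + y·y·...·y (3 times) + z
       = '' + 'aa'^3 + 'bb'
       = '' + 'aaaaaa' + 'bb'
       = 'aaaaaabb'

The pumped string is 'aaaaaabb' with length 8.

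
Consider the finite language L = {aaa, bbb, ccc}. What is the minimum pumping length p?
p = 4

For a finite language L, the pumping lemma holds vacuously if p > max|s| for s ∈ L.

The longest string in L = {aaa, bbb, ccc} has length 3.
If p = 4, then no string s ∈ L has |s| ≥ p, so the condition is vacuously true.

The minimum pumping length is p = 4.

Why no smaller p works: for any p ≤ 3, the longest string s ∈ L has |s| = 3 ≥ p, so it would
have to be pumpable; but pumping up (i = 2, 3, ...) produces ever longer strings, which cannot all lie in the
finite language L. So the pumping property fails for every p ≤ 3.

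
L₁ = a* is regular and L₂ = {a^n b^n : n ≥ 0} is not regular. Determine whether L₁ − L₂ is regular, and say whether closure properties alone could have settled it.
Yes — L₁ − L₂ is regular.

The only string of a* that lies in {a^n b^n} is ε, so L₁ − L₂ = a* − {ε} = a⁺ = aa*, which is regular.

Note that the bare facts "L₁ regular, L₂ non-regular" do not settle the question by themselves: the closure of regular languages under ∪, ∩, complement and difference applies only when BOTH operands are regular. With a non-regular operand the result can come out regular or non-regular depending on the specific languages, so one has to work out L₁ − L₂ for this particular pair, as above.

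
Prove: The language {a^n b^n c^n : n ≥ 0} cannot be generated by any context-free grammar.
Assume for contradiction that L is context-free, and let p ≥ 1 be the pumping length given by the pumping lemma for CFLs.
Choose s = a^p b^p c^p. Then s ∈ L and |s| = 3p ≥ p.
By the CFL pumping lemma, s = uvxyz for some u, v, x, y, z with |vxy| ≤ p, |vy| ≥ 1, and uv^i xy^i z ∈ L for every i ≥ 0.

Because |vxy| ≤ p, the window vxy cannot contain both an a and a c: any substring of s containing both must include the entire block b^p plus at least one a and one c, so it has length ≥ p + 2 > p.
Hence at least one of the letters a, c does not occur in vy at all.

Take i = 0: the string uxz is obtained from s by deleting |vy| ≥ 1 symbols, so |uxz| = 3p − |vy| < 3p.
But the letter (a or c) that does not occur in vy still occurs exactly p times in uxz. Every string of L with exactly p copies of some letter is a^p b^p c^p, of length 3p. Since |uxz| < 3p, uxz ∉ L.

This contradicts the CFL pumping lemma, which requires uv^i xy^i z ∈ L for all i ≥ 0.
Hence L = {a^n b^n c^n : n ≥ 0} is not context-free. ∎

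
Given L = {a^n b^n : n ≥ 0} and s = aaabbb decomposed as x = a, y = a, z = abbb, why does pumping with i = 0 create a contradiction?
xy⁰z = aabbb ∉ L

Pumping with i = 0 replaces y = a by y⁰ = ε:
- Original: s = xyz = aaabbb; aaabbb = a^3 b^3 has equal counts (3 = 3), so it is in L
- Pumped: xy⁰z = a · ε · abbb = aabbb
- aabbb has 2 a's and 3 b's; 2 ≠ 3, so it is not in L

The pumping lemma would require xy⁰z ∈ L, so this decomposition yields a contradiction.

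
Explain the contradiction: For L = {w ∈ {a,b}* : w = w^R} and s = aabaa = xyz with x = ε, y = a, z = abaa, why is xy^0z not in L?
xy⁰z = abaa ∉ L

Pumping with i = 0 replaces y = a by y⁰ = ε:
- Original: s = xyz = aabaa; aabaa reversed is aabaa, the same string, so it is a palindrome and is in L
- Pumped: xy⁰z = ε · ε · abaa = abaa
- abaa reversed is aaba ≠ abaa, so it is not a palindrome and is not in L

The pumping lemma would require xy⁰z ∈ L, so this decomposition yields a contradiction.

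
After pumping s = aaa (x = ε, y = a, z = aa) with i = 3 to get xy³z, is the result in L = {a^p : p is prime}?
Yes

xy³z = ε · aaa · aa = aaaaa.
aaaaa has length 5, which is prime, so it is in L.
(A single pumped string landing in L is not a contradiction by itself; a non-regularity proof needs some i for which xy^i z ∉ L, for every admissible decomposition.)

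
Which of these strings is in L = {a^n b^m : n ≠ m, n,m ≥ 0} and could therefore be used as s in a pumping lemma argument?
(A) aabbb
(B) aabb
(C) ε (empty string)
(A) aabbb

The pumping lemma is applied to a string s that lies in L, so first check membership of each option:
- (A) aabbb = a^2 b^3 with 2 ≠ 3, so it is in L ✓
- (B) aabb = a^2 b^2 has n = m = 2, so it is not in L ✗
- (C) ε = a^0 b^0 has n = m = 0, so it is not in L ✗

Only (A) aabbb is in L, so it is the only candidate that could play the role of s.
(In a complete proof one picks s in terms of the pumping length p so that |s| ≥ p is guaranteed; a fixed string like aabbb illustrates the shape of such an s.)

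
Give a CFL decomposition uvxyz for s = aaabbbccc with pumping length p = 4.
u='aa', v='a', x='bb', y='b', z='ccc'

For s = aaabbbccc with pumping length p = 4:

One valid decomposition:
- u = 'aa'
- v = 'a'
- x = 'bb'
- y = 'b'
- z = 'ccc'

Verification:
- uvxyz = 'aa' + 'a' + 'bb' + 'b' + 'ccc' = aaabbbccc ✓
- |vxy| = |'abbb'| = 4 ≤ 4 ✓
- |vy| = |'ab'| = 2 > 0 ✓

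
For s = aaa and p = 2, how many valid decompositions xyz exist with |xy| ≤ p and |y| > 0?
3

For s = 'aaa' with pumping length p = 2:

Constraints: |xy| ≤ 2, |y| > 0

Valid decompositions (|xy| ≤ p, |y| ≥ 1):
  • x='', y='a', z='aa'
  • x='a', y='a', z='a'
  • x='', y='aa', z='a'

Total count: 3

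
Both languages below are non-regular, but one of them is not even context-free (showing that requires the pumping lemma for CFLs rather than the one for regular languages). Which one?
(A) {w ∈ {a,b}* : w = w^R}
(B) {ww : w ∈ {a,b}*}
(B) {ww : w ∈ {a,b}*}

(B) {ww : w ∈ {a,b}*} requires the CFL pumping lemma.

- {w ∈ {a,b}* : w = w^R} is context-free (but not regular)
  • Can be shown non-regular with the regular pumping lemma
  • After pumping, the string is no longer symmetric

- {ww : w ∈ {a,b}*} is NOT context-free
  • Requires the CFL pumping lemma to prove
  • Cannot verify equality of two arbitrary substrings

The CFL pumping lemma is "stronger" in that it can prove non-membership
in the larger class of context-free languages.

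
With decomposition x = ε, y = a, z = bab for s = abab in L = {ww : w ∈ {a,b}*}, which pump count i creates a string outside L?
i = 0

xy⁰z = ε · ε · bab = bab; bab has odd length 3, so it cannot be written as ww and is not in L.
(Other choices also work, e.g. i = 2, 3; only i = 1 is guaranteed to stay in L since xy¹z = s.)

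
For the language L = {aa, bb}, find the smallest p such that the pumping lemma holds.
p = 3

For a finite language L, the pumping lemma holds vacuously if p > max|s| for s ∈ L.

The longest string in L = {aa, bb} has length 2.
If p = 3, then no string s ∈ L has |s| ≥ p, so the condition is vacuously true.

The minimum pumping length is p = 3.

Why no smaller p works: for any p ≤ 2, the longest string s ∈ L has |s| = 2 ≥ p, so it would
have to be pumpable; but pumping up (i = 2, 3, ...) produces ever longer strings, which cannot all lie in the
finite language L. So the pumping property fails for every p ≤ 2.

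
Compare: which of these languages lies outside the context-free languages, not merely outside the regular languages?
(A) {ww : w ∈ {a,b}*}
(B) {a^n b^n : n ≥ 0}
(A) {ww : w ∈ {a,b}*}

(A) {ww : w ∈ {a,b}*} requires the CFL pumping lemma.

- {a^n b^n : n ≥ 0} is context-free (but not regular)
  • Can be shown non-regular with the regular pumping lemma
  • After pumping, the number of a's and b's become unequal

- {ww : w ∈ {a,b}*} is NOT context-free
  • Requires the CFL pumping lemma to prove
  • Cannot verify equality of two arbitrary substrings

The CFL pumping lemma is "stronger" in that it can prove non-membership
in the larger class of context-free languages.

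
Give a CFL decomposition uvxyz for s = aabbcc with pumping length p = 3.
u='aa', v='b', x='b', y='c', z='c'

For s = aabbcc with pumping length p = 3:

One valid decomposition:
- u = 'aa'
- v = 'b'
- x = 'b'
- y = 'c'
- z = 'c'

Verification:
- uvxyz = 'aa' + 'b' + 'b' + 'c' + 'c' = aabbcc ✓
- |vxy| = |'bbc'| = 3 ≤ 3 ✓
- |vy| = |'bc'| = 2 > 0 ✓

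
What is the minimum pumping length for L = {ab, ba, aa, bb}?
p = 3

For a finite language L, the pumping lemma holds vacuously if p > max|s| for s ∈ L.

The longest string in L = {ab, ba, aa, bb} has length 2.
If p = 3, then no string s ∈ L has |s| ≥ p, so the condition is vacuously true.

The minimum pumping length is p = 3.

Why no smaller p works: for any p ≤ 2, the longest string s ∈ L has |s| = 2 ≥ p, so it would
have to be pumpable; but pumping up (i = 2, 3, ...) produces ever longer strings, which cannot all lie in the
finite language L. So the pumping property fails for every p ≤ 2.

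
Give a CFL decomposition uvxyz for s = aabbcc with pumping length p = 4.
u='a', v='a', x='bb', y='c', z='c'

For s = aabbcc with pumping length p = 4:

One valid decomposition:
- u = 'a'
- v = 'a'
- x = 'bb'
- y = 'c'
- z = 'c'

Verification:
- uvxyz = 'a' + 'a' + 'bb' + 'c' + 'c' = aabbcc ✓
- |vxy| = |'abbc'| = 4 ≤ 4 ✓
- |vy| = |'ac'| = 2 > 0 ✓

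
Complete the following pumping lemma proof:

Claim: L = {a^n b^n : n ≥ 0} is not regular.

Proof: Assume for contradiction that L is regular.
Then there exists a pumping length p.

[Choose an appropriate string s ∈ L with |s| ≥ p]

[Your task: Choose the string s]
s = a^p b^p

This string is in L (has equal a's and b's) and has length 2p ≥ p.
Any decomposition xyz with |xy| ≤ p means y consists only of a's,
so pumping will unbalance the counts.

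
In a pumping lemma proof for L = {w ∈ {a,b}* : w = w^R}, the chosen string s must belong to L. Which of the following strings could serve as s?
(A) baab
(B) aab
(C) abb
(A) baab

The pumping lemma is applied to a string s that lies in L, so first check membership of each option:
- (A) baab reversed is baab, the same string, so it is a palindrome and is in L ✓
- (B) aab reversed is baa ≠ aab, so it is not a palindrome and is not in L ✗
- (C) abb reversed is bba ≠ abb, so it is not a palindrome and is not in L ✗

Only (A) baab is in L, so it is the only candidate that could play the role of s.
(In a complete proof one picks s in terms of the pumping length p so that |s| ≥ p is guaranteed; a fixed string like baab illustrates the shape of such an s.)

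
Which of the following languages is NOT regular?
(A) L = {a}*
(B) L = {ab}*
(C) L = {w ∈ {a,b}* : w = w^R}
(C) {w ∈ {a,b}* : w = w^R}

(C) L = {w ∈ {a,b}* : w = w^R} is NOT regular.

The pumping lemma can be used to prove this:
After pumping, the string is no longer symmetric

The other languages are regular because they can be recognized by finite automata.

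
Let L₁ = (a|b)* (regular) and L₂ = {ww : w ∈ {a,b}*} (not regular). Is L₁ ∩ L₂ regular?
No — L₁ ∩ L₂ is not regular.

(a|b)* is all strings over {a,b}, so L₁ ∩ L₂ = {ww : w ∈ {a,b}*} = L₂ itself, which is not regular (pump s = a^p b a^p b).

Note that the bare facts "L₁ regular, L₂ non-regular" do not settle the question by themselves: the closure of regular languages under ∪, ∩, complement and difference applies only when BOTH operands are regular. With a non-regular operand the result can come out regular or non-regular depending on the specific languages, so one has to work out L₁ ∩ L₂ for this particular pair, as above.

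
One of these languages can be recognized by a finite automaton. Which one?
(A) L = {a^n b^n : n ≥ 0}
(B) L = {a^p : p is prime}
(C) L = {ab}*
(C) {ab}*

(C) L = {ab}* is regular.

This can be recognized by a finite automaton (DFA/NFA).
Regular expressions like {ab}* define regular languages.

The other choices are not regular:
- {a^n b^n : n ≥ 0}: After pumping, the number of a's and b's become unequal
- {a^p : p is prime}: After pumping, the length becomes composite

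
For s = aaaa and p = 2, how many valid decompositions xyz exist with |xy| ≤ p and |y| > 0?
3

For s = 'aaaa' with pumping length p = 2:

Constraints: |xy| ≤ 2, |y| > 0

Valid decompositions (|xy| ≤ p, |y| ≥ 1):
  • x='', y='a', z='aaa'
  • x='a', y='a', z='aa'
  • x='', y='aa', z='aa'

Total count: 3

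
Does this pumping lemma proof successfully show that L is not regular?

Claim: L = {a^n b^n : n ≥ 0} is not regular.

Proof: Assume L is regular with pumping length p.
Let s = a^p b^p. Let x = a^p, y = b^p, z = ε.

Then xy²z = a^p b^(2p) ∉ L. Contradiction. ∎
The proof is INCORRECT.

Error: The decomposition violates |xy| ≤ p.
With x = a^p and y = b^p, we have |xy| = 2p > p.
The pumping lemma requires |xy| ≤ p, so y must be within the first p characters.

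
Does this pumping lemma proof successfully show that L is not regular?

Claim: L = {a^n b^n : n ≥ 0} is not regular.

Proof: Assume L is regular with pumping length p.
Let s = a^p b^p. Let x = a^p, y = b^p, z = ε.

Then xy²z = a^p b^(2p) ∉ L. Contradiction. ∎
The proof is INCORRECT.

Error: The decomposition violates |xy| ≤ p.
With x = a^p and y = b^p, we have |xy| = 2p > p.
The pumping lemma requires |xy| ≤ p, so y must be within the first p characters.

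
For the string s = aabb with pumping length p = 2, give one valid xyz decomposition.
x = '', y = 'a', z = 'abb'

For s = aabb and p = 2, one valid decomposition is:
- x = '' (length 0)
- y = 'a' (length 1)
- z = 'abb' (length 3)

Verification:
- xyz = '' + 'a' + 'abb' = aabb ✓
- |xy| = 1 ≤ 2 ✓
- |y| = 1 > 0 ✓

All pumping lemma constraints are satisfied.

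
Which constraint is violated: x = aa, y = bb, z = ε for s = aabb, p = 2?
Violated: |xy| ≤ p

The decomposition x = aa, y = bb, z = ε for s = aabb with p = 2
violates the constraint: |xy| ≤ p

|xy| = |aabb| = 4 > 2 = p. The decomposition puts too many characters in xy.

Pumping lemma constraints:
1. xyz = s (decomposition is valid)
2. |xy| ≤ p
3. |y| > 0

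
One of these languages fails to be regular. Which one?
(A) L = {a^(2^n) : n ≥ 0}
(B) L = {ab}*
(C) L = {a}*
(A) {a^(2^n) : n ≥ 0}

(A) L = {a^(2^n) : n ≥ 0} is NOT regular.

The pumping lemma can be used to prove this:
After pumping, length is no longer a power of 2

The other languages are regular because they can be recognized by finite automata.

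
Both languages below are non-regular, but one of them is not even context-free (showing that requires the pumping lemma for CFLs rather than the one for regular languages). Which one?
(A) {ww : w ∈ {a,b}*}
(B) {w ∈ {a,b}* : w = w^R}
(A) {ww : w ∈ {a,b}*}

(A) {ww : w ∈ {a,b}*} requires the CFL pumping lemma.

- {w ∈ {a,b}* : w = w^R} is context-free (but not regular)
  • Can be shown non-regular with the regular pumping lemma
  • After pumping, the string is no longer symmetric

- {ww : w ∈ {a,b}*} is NOT context-free
  • Requires the CFL pumping lemma to prove
  • Cannot verify equality of two arbitrary substrings

The CFL pumping lemma is "stronger" in that it can prove non-membership
in the larger class of context-free languages.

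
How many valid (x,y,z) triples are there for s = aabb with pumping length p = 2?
3

For s = 'aabb' with pumping length p = 2:

Constraints: |xy| ≤ 2, |y| > 0

Valid decompositions (|xy| ≤ p, |y| ≥ 1):
  • x='', y='a', z='abb'
  • x='a', y='a', z='bb'
  • x='', y='aa', z='bb'

Total count: 3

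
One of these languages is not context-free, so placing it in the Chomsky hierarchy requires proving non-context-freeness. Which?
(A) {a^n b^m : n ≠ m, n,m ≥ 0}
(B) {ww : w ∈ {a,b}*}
(B) {ww : w ∈ {a,b}*}

(B) {ww : w ∈ {a,b}*} requires the CFL pumping lemma.

- {a^n b^m : n ≠ m, n,m ≥ 0} is context-free (but not regular)
  • Can be shown non-regular with the regular pumping lemma
  • After pumping a's, we can make n = m

- {ww : w ∈ {a,b}*} is NOT context-free
  • Requires the CFL pumping lemma to prove
  • Even a PDA cannot compare two arbitrary halves symbol by symbol; CFL pumping on a^p b^p a^p b^p fails

The CFL pumping lemma is "stronger" in that it can prove non-membership
in the larger class of context-free languages.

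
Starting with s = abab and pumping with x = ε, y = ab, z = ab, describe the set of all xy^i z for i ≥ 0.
{xy^i z : i ≥ 0} = {(ab)^(i+1) : i ≥ 0} = {ab, abab, ababab, ...}

With x = ε, y = ab, z = ab: Pumping 'ab' gives strings of alternating a's and b's.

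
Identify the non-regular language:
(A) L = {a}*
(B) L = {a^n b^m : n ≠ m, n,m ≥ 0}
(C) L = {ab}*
(B) {a^n b^m : n ≠ m, n,m ≥ 0}

(B) L = {a^n b^m : n ≠ m, n,m ≥ 0} is NOT regular.

The pumping lemma can be used to prove this:
After pumping a's, we can make n = m

The other languages are regular because they can be recognized by finite automata.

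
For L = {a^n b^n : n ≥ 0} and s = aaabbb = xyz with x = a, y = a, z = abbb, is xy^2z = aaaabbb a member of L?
No

xy²z = a · aa · abbb = aaaabbb.
aaaabbb has 4 a's and 3 b's; 4 ≠ 3, so it is not in L.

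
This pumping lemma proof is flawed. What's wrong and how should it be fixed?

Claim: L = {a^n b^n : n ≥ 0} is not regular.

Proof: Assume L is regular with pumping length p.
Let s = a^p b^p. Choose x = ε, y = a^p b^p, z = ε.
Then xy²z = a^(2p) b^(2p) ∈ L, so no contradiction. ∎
Error: The decomposition violates |xy| ≤ p. With y = a^p b^p, |xy| = |y| = 2p > p. (The proof also miscomputes xy²z, which would be a^p b^p a^p b^p rather than a^(2p) b^(2p), and it wrongly treats one harmless decomposition as settling the matter — the prover does not get to choose the decomposition.)

Correction: The pumping lemma requires |xy| ≤ p, and the argument must handle every decomposition satisfying |xy| ≤ p, |y| ≥ 1. Since s starts with p a's, any such y consists only of a's, say y = a^k with k ≥ 1. Then xy²z = a^(p+k) b^p has unequal numbers of a's and b's, so xy²z ∉ L — the required contradiction.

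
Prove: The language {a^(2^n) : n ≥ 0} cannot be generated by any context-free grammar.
Assume for contradiction that L is context-free, and let p ≥ 1 be the pumping length given by the pumping lemma for CFLs.
Choose s = a^(2^p). Then s ∈ L and |s| = 2^p ≥ p.
By the CFL pumping lemma, s = uvxyz for some u, v, x, y, z with |vxy| ≤ p, |vy| ≥ 1, and uv^i xy^i z ∈ L for every i ≥ 0.
All symbols are a's, so only lengths matter: let k = |vy|, with 1 ≤ k ≤ |vxy| ≤ p < 2^p.

Take i = 2: |uv²xy²z| = 2^p + k, and 2^p < 2^p + k < 2^p + 2^p = 2^(p+1).
So the length lies strictly between consecutive powers of two and is not a power of 2; uv²xy²z ∉ L.

This contradicts the CFL pumping lemma, which requires uv^i xy^i z ∈ L for all i ≥ 0.
Hence L = {a^(2^n) : n ≥ 0} is not context-free. ∎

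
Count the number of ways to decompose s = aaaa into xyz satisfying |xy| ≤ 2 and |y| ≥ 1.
3

For s = 'aaaa' with pumping length p = 2:

Constraints: |xy| ≤ 2, |y| > 0

Valid decompositions (|xy| ≤ p, |y| ≥ 1):
  • x='', y='a', z='aaa'
  • x='a', y='a', z='aa'
  • x='', y='aa', z='aa'

Total count: 3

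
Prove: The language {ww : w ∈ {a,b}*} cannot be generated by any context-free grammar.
Assume for contradiction that L is context-free, and let p ≥ 1 be the pumping length given by the pumping lemma for CFLs.
Choose s = a^p b^p a^p b^p. Then s ∈ L (take w = a^p b^p) and |s| = 4p ≥ p.
By the CFL pumping lemma, s = uvxyz for some u, v, x, y, z with |vxy| ≤ p, |vy| ≥ 1, and uv^i xy^i z ∈ L for every i ≥ 0.

Write s as four blocks A₁ B₁ A₂ B₂ with A₁ = A₂ = a^p and B₁ = B₂ = b^p. Since |vxy| ≤ p, the window vxy lies inside at most two adjacent blocks. Take i = 0 and let t = uxz, so |t| = 4p − |vy| with 1 ≤ |vy| ≤ p. If |t| is odd, t ∉ L immediately, so assume |vy| is even (hence |vy| ≥ 2) and |t|/2 = 2p − |vy|/2, which satisfies p ≤ |t|/2 ≤ 2p − 1.

Case 1 (vxy inside A₁B₁): t = a^(p−j) b^(p−l) a^p b^p with j + l = |vy|. The second half of t has length < 2p, so it is a suffix of the trailing a^p b^p and ends in b; the first half is a^(p−j) b^(p−l) a^((j+l)/2), which ends in a because (j+l)/2 ≥ 1. The halves differ, so t ∉ L.

Case 2 (vxy inside B₁A₂, straddling the middle): t = a^p b^(p−j) a^(p−l) b^p with j + l = |vy|. If t = ww, then w is a prefix of t of length ≥ p, so w begins with a^p; and w is a suffix of t of length ≥ p, so w ends with b^p. That forces |w| ≥ 2p, contradicting |w| = |t|/2 ≤ 2p − 1. So t ∉ L.

Case 3 (vxy inside A₂B₂): t = a^p b^p a^(p−j) b^(p−l) with j + l = |vy|. The first half of t is a prefix of a^p b^p, so it begins with a; the second half is b^((j+l)/2) a^(p−j) b^(p−l), which begins with b. The halves differ, so t ∉ L.

In every case uv⁰xy⁰z = uxz ∉ L.

This contradicts the CFL pumping lemma, which requires uv^i xy^i z ∈ L for all i ≥ 0.
Hence L = {ww : w ∈ {a,b}*} is not context-free. ∎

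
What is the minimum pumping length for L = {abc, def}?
p = 4

For a finite language L, the pumping lemma holds vacuously if p > max|s| for s ∈ L.

The longest string in L = {abc, def} has length 3.
If p = 4, then no string s ∈ L has |s| ≥ p, so the condition is vacuously true.

The minimum pumping length is p = 4.

Why no smaller p works: for any p ≤ 3, the longest string s ∈ L has |s| = 3 ≥ p, so it would
have to be pumpable; but pumping up (i = 2, 3, ...) produces ever longer strings, which cannot all lie in the
finite language L. So the pumping property fails for every p ≤ 3.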